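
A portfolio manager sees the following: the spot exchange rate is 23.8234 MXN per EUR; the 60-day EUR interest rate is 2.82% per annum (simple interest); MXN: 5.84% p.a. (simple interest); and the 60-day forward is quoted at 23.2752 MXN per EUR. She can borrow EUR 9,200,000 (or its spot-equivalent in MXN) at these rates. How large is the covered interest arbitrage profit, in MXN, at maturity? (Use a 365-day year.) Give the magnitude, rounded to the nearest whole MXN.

T = 60/365 years.
Route A — deposit EUR, sell forward: 9,200,000 × 1.00463561644 × 23.2752 = MXN 215,124,473.08.
Route B — convert at spot, deposit MXN: 9,200,000 × 23.8234 × 1.009600 = MXN 221,279,362.69.
The quoted forward undervalues EUR, so borrow EUR, convert to MXN at spot, deposit the MXN at 5.84%, and buy EUR forward at 23.2752 to cover the loan.
Arbitrage profit = |215,124,473.08 − 221,279,362.69| = MXN 6,154,890.

MXN 6,154,890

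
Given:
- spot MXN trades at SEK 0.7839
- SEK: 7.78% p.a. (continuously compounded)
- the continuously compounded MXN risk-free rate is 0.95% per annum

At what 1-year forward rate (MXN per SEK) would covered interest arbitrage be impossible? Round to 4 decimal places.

T = 1 year.
SEK accumulates by e^(0.0778×1) = 1.0809065.
MXN accumulates by e^(0.0095×1) = 1.0095453.
So F = 0.7839 × 1.0809065 / 1.0095453 = 0.8393111 (SEK/MXN).
Invert for MXN per SEK: 1 / 0.8393111 = 1.1915.

1.1915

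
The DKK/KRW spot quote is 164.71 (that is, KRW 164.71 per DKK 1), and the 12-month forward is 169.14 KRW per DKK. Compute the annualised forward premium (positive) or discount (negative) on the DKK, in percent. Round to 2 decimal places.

T = 1 year.
DKK trades forward at +2.68958% vs spot over the period.
Per annum: 0.0268958 / 1 = 0.026896 = 2.69%.

+2.69%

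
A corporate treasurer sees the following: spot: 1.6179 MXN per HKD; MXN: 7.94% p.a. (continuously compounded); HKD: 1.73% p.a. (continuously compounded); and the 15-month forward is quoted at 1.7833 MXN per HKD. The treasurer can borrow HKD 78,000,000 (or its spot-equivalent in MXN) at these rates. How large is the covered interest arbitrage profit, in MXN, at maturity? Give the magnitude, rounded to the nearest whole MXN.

T = 15/12 years.
Route A — deposit HKD, sell forward: 78,000,000 × 1.02186051492 × 1.7833 = MXN 142,138,140.79.
Route B — convert at spot, deposit MXN: 78,000,000 × 1.6179 × 1.10434235064 = MXN 139,363,808.15.
The quoted forward overvalues HKD, so borrow MXN, buy HKD at spot, deposit the HKD at 1.73%, and sell the proceeds forward at 1.7833.
The gap between the two covered legs is MXN 2,774,333.

MXN 2,774,333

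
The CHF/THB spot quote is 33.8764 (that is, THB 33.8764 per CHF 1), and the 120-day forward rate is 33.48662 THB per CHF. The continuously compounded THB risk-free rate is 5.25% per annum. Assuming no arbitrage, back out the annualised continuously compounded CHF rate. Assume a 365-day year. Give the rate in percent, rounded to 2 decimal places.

T = 120/365 years.
CIP gives F = S · g_THB/g_CHF, so g_THB/g_CHF = 33.48662/33.8764 = 0.9884941.
THB growth factor: e^(0.0525×120/365) = 1.0174101.
Hence g_CHF = 1.0292526.
r = ln(1.0292526)/(120/365) = 0.087700 → 8.77%.

8.77%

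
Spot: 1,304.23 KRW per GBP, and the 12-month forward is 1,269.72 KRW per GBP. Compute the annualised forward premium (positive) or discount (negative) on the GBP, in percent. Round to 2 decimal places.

-2.65%

T = 1 year.
GBP trades forward at -2.64601% vs spot over the period.
Annualise by dividing by T: -0.0264601 / 1 = -0.026460 → -2.65%.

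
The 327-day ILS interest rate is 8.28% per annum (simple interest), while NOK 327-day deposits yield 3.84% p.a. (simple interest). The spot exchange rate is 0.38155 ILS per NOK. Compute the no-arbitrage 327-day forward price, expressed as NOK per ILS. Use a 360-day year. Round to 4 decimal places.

T = 327/360 years.
Growth of 1 ILS over T: 1 + 0.0828×327/360 = 1.075210.
Growth of 1 NOK over T: 1 + 0.0384×327/360 = 1.034880.
Forward (ILS per NOK) = 0.38155 × 1.075210 / 1.034880 = 0.3964193.
Quoted the other way: 1/0.3964193 = 2.5226 NOK per ILS.

2.5226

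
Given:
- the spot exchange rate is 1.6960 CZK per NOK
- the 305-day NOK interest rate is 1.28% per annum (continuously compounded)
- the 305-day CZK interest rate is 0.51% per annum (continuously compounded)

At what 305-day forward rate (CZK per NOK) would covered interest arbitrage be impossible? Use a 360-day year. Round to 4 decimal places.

1.6850

T = 305/360 years.
Growth of 1 CZK over T: e^(0.0051×305/360) = 1.0043302.
NOK accumulates by e^(0.0128×305/360) = 1.0109035.
Forward (CZK per NOK) = 1.696 × 1.0043302 / 1.0109035 = 1.684972.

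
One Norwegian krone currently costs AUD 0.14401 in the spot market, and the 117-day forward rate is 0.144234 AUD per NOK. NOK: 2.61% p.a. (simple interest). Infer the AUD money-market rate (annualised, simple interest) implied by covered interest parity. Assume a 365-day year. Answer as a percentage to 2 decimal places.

T = 117/365 years.
F/S = 0.144234/0.14401 = 1.0015554 = (growth of AUD) / (growth of NOK).
The NOK side grows by 1 + 0.0261×117/365 = 1.0083663.
That pins the AUD growth at 1.0099347.
r = (1.0099347 − 1)/(117/365) = 0.030993 → 3.10%.

3.10%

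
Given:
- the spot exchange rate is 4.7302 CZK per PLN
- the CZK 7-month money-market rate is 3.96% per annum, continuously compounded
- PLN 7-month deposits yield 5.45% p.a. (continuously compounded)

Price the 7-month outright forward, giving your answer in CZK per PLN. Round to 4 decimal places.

T = 7/12 years.
CZK accumulates by e^(0.0396×7/12) = 1.0233689.
PLN accumulates by e^(0.0545×7/12) = 1.0323024.
So F = 4.7302 × 1.0233689 / 1.0323024 = 4.689265 (CZK/PLN).

4.6893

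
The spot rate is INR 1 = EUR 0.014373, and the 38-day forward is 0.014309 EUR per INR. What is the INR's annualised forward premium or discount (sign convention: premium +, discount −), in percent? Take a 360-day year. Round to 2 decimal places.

T = 38/360 years.
(F − S)/S = (0.014309 − 0.014373)/0.014373 = -0.0044528.
×(1/T) gives -4.22% p.a.

-4.22%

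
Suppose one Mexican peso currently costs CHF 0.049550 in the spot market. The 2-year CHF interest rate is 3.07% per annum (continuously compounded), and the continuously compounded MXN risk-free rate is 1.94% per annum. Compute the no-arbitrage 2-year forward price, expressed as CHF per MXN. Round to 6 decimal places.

0.050683

T = 2 years.
CHF accumulates by e^(0.0307×2) = 1.0633242.
Growth of 1 MXN over T: e^(0.0194×2) = 1.0395626.
So F = 0.04955 × 1.0633242 / 1.0395626 = 0.05068258 (CHF/MXN).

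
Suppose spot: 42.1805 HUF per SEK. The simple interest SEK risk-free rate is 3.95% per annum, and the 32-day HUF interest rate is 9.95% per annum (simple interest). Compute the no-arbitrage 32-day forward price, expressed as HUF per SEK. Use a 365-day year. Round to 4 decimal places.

42.4016

T = 32/365 years.
HUF accumulates by 1 + 0.0995×32/365 = 1.00872329.
SEK growth factor: 1 + 0.0395×32/365 = 1.00346301.
Forward (HUF per SEK) = 42.1805 × 1.00872329 / 1.00346301 = 42.401616.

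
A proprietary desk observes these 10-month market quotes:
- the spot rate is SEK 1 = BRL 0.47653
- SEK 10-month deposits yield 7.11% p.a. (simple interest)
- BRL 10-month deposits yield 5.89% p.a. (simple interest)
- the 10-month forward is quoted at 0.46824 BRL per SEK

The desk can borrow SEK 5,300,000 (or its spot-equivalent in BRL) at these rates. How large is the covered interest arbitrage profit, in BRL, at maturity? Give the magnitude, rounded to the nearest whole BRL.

BRL 20,863

T = 10/12 years.
Keep in SEK, deliver into the forward: 5,300,000·1.059250·0.46824 = BRL 2,628,711.07.
Swap to BRL now, deposit: 5,300,000·0.47653·1.049083333 = BRL 2,649,574.31.
The quoted forward undervalues SEK, so borrow SEK, convert to BRL at spot, deposit the BRL at 5.89%, and buy SEK forward at 0.46824 to cover the loan.
Arbitrage profit = |2,628,711.07 − 2,649,574.31| = BRL 20,863.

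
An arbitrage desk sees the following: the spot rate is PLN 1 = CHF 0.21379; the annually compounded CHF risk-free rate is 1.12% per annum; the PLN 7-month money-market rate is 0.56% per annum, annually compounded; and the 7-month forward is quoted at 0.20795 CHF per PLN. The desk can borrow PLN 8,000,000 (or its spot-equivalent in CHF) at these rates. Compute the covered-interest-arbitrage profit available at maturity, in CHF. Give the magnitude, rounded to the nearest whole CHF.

CHF 52,440

T = 7/12 years.
Keep in PLN, deliver into the forward: 8,000,000·1.003262866·0.20795 = CHF 1,669,028.10.
Swap to CHF now, deposit: 8,000,000·0.21379·1.006518169 = CHF 1,721,468.15.
The quoted forward undervalues PLN, so borrow PLN, convert to CHF at spot, deposit the CHF at 1.12%, and buy PLN forward at 0.20795 to cover the loan.
The gap between the two covered legs is CHF 52,440.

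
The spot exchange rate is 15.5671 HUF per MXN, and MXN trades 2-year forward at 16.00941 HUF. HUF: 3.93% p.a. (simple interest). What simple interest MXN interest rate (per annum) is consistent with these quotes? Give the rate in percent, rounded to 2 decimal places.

T = 2 years.
CIP gives F = S · g_HUF/g_MXN, so g_HUF/g_MXN = 16.00941/15.5671 = 1.0284131.
HUF growth factor: 1 + 0.0393×2 = 1.078600.
That pins the MXN growth at 1.0488003.
(1.0488003 − 1)/T = 0.024400, i.e. 2.44%.

2.44%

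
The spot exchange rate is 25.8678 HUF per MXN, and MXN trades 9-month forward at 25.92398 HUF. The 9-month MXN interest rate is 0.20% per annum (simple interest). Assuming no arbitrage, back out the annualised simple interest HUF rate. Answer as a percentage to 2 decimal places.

T = 9/12 years.
By CIP, F/S equals the HUF-to-MXN growth ratio: 25.92398/25.8678 = 1.0021718.
The MXN side grows by 1 + 0.0020×9/12 = 1.001500.
So the HUF growth factor = 1.0036751.
(1.0036751 − 1)/T = 0.004900, i.e. 0.49%.

0.49%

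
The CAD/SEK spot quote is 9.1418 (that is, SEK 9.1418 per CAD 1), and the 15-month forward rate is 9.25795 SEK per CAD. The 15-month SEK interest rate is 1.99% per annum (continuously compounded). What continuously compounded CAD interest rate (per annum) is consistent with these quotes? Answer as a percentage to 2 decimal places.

T = 15/12 years.
CIP gives F = S · g_SEK/g_CAD, so g_SEK/g_CAD = 9.25795/9.1418 = 1.0127054.
The SEK side grows by e^(0.0199×15/12) = 1.025187.
Hence g_CAD = 1.012325.
r = ln(1.012325)/(15/12) = 0.009800 → 0.98%.

0.98%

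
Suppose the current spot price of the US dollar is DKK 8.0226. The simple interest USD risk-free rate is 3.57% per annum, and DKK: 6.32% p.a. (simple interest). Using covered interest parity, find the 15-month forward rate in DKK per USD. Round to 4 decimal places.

T = 15/12 years.
DKK growth factor: 1 + 0.0632×15/12 = 1.079000.
USD accumulates by 1 + 0.0357×15/12 = 1.044625.
CIP: F = S · (grow DKK)/(grow USD) = 8.0226 × 1.079000/1.044625 = 8.286596 DKK per USD.

8.2866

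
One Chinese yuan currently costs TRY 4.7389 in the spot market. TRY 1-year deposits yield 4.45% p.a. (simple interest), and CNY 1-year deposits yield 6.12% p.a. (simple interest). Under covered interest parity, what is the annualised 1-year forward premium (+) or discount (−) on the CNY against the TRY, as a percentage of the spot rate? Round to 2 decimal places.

T = 1 year.
F = S · g_TRY/g_CNY = 4.7389 × 1.044500/1.061200 = 4.6643244.
Annualised premium = (F − S)/S × (1/T) = (4.6643244 − 4.7389)/4.7389 ÷ 1 = -1.57%.

-1.57%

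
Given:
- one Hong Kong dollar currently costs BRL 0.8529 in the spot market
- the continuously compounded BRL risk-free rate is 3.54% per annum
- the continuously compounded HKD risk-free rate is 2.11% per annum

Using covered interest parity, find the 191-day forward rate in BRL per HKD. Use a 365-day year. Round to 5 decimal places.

T = 191/365 years.
Growth of 1 BRL over T: e^(0.0354×191/365) = 1.018697.
HKD accumulates by e^(0.0211×191/365) = 1.0111026.
Forward (BRL per HKD) = 0.8529 × 1.018697 / 1.0111026 = 0.8593061.

0.85931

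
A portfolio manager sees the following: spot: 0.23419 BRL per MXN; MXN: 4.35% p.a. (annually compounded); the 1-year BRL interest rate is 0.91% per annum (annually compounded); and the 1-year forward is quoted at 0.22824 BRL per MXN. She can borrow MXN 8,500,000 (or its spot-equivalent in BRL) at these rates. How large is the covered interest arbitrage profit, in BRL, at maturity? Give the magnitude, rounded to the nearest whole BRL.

BRL 15,702

T = 1 year.
Invest the MXN and cover forward: 8,500,000 × 1.043500 × 0.22824 = BRL 2,024,431.74.
Convert at spot and invest in BRL: 8,500,000 × 0.23419 × 1.009100 = BRL 2,008,729.60.
The quoted forward overvalues MXN, so borrow BRL, buy MXN at spot, deposit the MXN at 4.35%, and sell the proceeds forward at 0.22824.
The gap between the two covered legs is BRL 15,702.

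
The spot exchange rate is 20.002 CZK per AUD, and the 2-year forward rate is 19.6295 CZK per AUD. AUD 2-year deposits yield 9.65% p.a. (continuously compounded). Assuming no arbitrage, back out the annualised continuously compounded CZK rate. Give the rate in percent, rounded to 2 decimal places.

T = 2 years.
By CIP, F/S equals the CZK-to-AUD growth ratio: 19.6295/20.002 = 0.9813769.
The AUD side grows by e^(0.0965×2) = 1.2128828.
So the CZK growth factor = 1.1902952.
r = ln(1.1902952)/2 = 0.087101 → 8.71%.

8.71%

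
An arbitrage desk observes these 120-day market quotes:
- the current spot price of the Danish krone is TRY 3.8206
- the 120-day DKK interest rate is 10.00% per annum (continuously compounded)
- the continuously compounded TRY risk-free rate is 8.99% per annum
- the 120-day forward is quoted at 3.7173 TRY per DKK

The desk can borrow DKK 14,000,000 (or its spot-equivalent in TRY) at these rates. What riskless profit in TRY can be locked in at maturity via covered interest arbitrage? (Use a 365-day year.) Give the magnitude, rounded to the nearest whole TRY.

TRY 1,311,294

T = 120/365 years.
Invest the DKK and cover forward: 14,000,000 × 1.0334231231 × 3.7173 = TRY 53,781,612.86.
Convert at spot and invest in TRY: 14,000,000 × 3.8206 × 1.029997283 = TRY 55,092,906.67.
The quoted forward undervalues DKK, so borrow DKK, convert to TRY at spot, deposit the TRY at 8.99%, and buy DKK forward at 3.7173 to cover the loan.
Arbitrage profit = |53,781,612.86 − 55,092,906.67| = TRY 1,311,294.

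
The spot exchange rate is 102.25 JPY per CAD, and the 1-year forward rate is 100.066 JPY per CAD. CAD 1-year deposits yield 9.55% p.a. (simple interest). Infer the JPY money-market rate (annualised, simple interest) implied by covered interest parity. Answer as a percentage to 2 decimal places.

7.21%

T = 1 year.
CIP gives F = S · g_JPY/g_CAD, so g_JPY/g_CAD = 100.066/102.25 = 0.9786406.
CAD growth factor: 1 + 0.0955×1 = 1.095500.
So the JPY growth factor = 1.0721008.
(1.0721008 − 1)/T = 0.072101, i.e. 7.21%.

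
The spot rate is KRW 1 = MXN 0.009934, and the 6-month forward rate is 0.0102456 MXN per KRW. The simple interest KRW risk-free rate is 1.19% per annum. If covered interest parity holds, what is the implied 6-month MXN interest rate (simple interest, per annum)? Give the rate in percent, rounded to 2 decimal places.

T = 6/12 years.
F/S = 0.0102456/0.009934 = 1.0313670 = (growth of MXN) / (growth of KRW).
The KRW side grows by 1 + 0.0119×6/12 = 1.005950.
So the MXN growth factor = 1.0375036.
r = (1.0375036 − 1)/(6/12) = 0.075007 → 7.50%.

7.50%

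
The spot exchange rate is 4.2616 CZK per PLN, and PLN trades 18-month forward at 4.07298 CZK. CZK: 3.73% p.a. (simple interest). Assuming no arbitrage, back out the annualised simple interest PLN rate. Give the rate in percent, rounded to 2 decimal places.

T = 18/12 years.
CIP gives F = S · g_CZK/g_PLN, so g_CZK/g_PLN = 4.07298/4.2616 = 0.9557396.
CZK growth factor: 1 + 0.0373×18/12 = 1.055950.
Hence g_PLN = 1.1048512.
r = (1.1048512 − 1)/(18/12) = 0.069901 → 6.99%.

6.99%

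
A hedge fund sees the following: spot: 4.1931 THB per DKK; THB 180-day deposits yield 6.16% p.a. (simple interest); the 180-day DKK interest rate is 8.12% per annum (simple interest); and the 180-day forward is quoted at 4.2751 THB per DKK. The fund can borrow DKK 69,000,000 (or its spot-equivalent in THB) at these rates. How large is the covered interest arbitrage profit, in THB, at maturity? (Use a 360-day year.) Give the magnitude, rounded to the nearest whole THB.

THB 8,723,089

T = 180/360 years.
Route A — deposit DKK, sell forward: 69,000,000 × 1.040600 × 4.2751 = THB 306,958,165.14.
Route B — convert at spot, deposit THB: 69,000,000 × 4.1931 × 1.030800 = THB 298,235,076.12.
The quoted forward overvalues DKK, so borrow THB, buy DKK at spot, deposit the DKK at 8.12%, and sell the proceeds forward at 4.2751.
Arbitrage profit = |306,958,165.14 − 298,235,076.12| = THB 8,723,089.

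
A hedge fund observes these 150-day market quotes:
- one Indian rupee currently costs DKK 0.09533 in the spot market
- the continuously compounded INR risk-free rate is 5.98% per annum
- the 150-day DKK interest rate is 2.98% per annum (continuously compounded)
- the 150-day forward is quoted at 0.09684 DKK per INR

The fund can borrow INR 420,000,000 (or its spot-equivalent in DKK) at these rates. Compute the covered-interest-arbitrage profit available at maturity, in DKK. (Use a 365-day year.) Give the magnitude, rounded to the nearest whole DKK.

DKK 1,152,781

T = 150/365 years.
Route A — deposit INR, sell forward: 420,000,000 × 1.0248798052 × 0.09684 = DKK 41,684,731.34.
Route B — convert at spot, deposit DKK: 420,000,000 × 0.09533 × 1.0123218717 = DKK 40,531,950.49.
The quoted forward overvalues INR, so borrow DKK, buy INR at spot, deposit the INR at 5.98%, and sell the proceeds forward at 0.09684.
Arbitrage profit = |41,684,731.34 − 40,531,950.49| = DKK 1,152,781.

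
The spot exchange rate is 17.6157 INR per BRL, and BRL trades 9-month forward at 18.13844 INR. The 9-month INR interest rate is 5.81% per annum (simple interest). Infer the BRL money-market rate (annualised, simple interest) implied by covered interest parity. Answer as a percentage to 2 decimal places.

T = 9/12 years.
CIP gives F = S · g_INR/g_BRL, so g_INR/g_BRL = 18.13844/17.6157 = 1.0296747.
The INR side grows by 1 + 0.0581×9/12 = 1.043575.
That pins the BRL growth at 1.0134997.
(1.0134997 − 1)/T = 0.018000, i.e. 1.80%.

1.80%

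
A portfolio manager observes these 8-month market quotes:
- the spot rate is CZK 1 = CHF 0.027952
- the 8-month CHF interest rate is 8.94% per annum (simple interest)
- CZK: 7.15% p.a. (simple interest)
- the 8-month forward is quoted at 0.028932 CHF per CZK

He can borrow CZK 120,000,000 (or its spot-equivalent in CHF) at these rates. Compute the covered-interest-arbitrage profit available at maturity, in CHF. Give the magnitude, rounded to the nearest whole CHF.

T = 8/12 years.
Invest the CZK and cover forward: 120,000,000 × 1.047666667 × 0.028932 = CHF 3,637,331.04.
Convert at spot and invest in CHF: 120,000,000 × 0.027952 × 1.059600 = CHF 3,554,152.70.
The quoted forward overvalues CZK, so borrow CHF, buy CZK at spot, deposit the CZK at 7.15%, and sell the proceeds forward at 0.028932.
Profit = 3,637,331.04 − 3,554,152.70 = CHF 83,178.

CHF 83,178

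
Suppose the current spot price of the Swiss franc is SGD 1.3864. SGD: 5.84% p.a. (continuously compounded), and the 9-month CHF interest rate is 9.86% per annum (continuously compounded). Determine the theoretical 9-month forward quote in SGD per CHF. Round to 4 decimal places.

1.3452

T = 9/12 years.
SGD growth factor: e^(0.0584×9/12) = 1.0447734.
CHF growth factor: e^(0.0986×9/12) = 1.076753.
Forward (SGD per CHF) = 1.3864 × 1.0447734 / 1.076753 = 1.345224.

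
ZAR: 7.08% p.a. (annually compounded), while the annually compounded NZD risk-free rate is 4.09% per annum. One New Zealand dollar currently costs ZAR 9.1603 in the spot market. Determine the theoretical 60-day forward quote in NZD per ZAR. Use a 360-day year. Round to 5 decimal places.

0.10865

T = 60/360 years.
ZAR growth factor: (1 + 0.0708)^(60/360) = 1.0114662.
NZD accumulates by (1 + 0.0409)^(60/360) = 1.0067033.
Forward (ZAR per NZD) = 9.1603 × 1.0114662 / 1.0067033 = 9.203639.
Quoted the other way: 1/9.203639 = 0.10865 NZD per ZAR.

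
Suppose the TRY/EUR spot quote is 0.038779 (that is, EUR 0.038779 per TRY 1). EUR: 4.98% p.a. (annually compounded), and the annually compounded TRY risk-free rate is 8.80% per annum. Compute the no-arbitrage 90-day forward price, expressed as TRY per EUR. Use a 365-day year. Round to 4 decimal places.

26.0154

T = 90/365 years.
EUR accumulates by (1 + 0.0498)^(90/365) = 1.01205557.
Growth of 1 TRY over T: (1 + 0.0880)^(90/365) = 1.0210142.
Forward (EUR per TRY) = 0.038779 × 1.01205557 / 1.0210142 = 0.038438744.
Quoted the other way: 1/0.038438744 = 26.0154 TRY per EUR.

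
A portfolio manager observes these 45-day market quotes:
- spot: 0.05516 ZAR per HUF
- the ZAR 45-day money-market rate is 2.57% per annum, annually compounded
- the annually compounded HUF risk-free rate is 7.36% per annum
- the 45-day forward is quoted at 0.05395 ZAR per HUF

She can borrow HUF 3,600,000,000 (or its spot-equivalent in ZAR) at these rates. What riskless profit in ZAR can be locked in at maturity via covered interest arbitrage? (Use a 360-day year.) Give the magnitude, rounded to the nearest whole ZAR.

ZAR 3,255,063

T = 45/360 years.
Invest the HUF and cover forward: 3,600,000,000 × 1.00891670497 × 0.05395 = ZAR 195,951,802.44.
Convert at spot and invest in ZAR: 3,600,000,000 × 0.05516 × 1.00317694913 = ZAR 199,206,865.85.
The quoted forward undervalues HUF, so borrow HUF, convert to ZAR at spot, deposit the ZAR at 2.57%, and buy HUF forward at 0.05395 to cover the loan.
The gap between the two covered legs is ZAR 3,255,063.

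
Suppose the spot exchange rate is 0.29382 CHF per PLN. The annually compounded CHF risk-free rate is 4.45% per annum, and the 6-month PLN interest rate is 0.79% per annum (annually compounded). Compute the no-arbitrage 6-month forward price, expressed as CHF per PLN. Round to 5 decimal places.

0.29911

T = 6/12 years.
Growth of 1 CHF over T: (1 + 0.0445)^(6/12) = 1.0220078.
PLN accumulates by (1 + 0.0079)^(6/12) = 1.0039422.
So F = 0.29382 × 1.0220078 / 1.0039422 = 0.2991072 (CHF/PLN).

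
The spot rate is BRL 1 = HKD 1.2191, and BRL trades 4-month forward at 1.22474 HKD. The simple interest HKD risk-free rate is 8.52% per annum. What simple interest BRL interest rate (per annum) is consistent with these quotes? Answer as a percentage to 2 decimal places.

7.10%

T = 4/12 years.
F/S = 1.22474/1.2191 = 1.0046264 = (growth of HKD) / (growth of BRL).
HKD growth factor: 1 + 0.0852×4/12 = 1.028400.
That pins the BRL growth at 1.0236641.
(1.0236641 − 1)/T = 0.070992, i.e. 7.10%.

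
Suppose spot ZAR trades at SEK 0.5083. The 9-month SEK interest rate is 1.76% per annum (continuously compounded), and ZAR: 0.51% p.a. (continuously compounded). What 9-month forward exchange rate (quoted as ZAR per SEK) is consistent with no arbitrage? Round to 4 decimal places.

1.9490

T = 9/12 years.
Growth of 1 SEK over T: e^(0.0176×9/12) = 1.0132875.
ZAR accumulates by e^(0.0051×9/12) = 1.0038323.
So F = 0.5083 × 1.0132875 / 1.0038323 = 0.5130877 (SEK/ZAR).
Quoted the other way: 1/0.5130877 = 1.9490 ZAR per SEK.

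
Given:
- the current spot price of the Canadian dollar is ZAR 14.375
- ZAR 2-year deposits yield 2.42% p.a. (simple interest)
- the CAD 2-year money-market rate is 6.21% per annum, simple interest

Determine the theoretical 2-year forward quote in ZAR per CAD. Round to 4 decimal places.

T = 2 years.
ZAR growth factor: 1 + 0.0242×2 = 1.048400.
CAD growth factor: 1 + 0.0621×2 = 1.124200.
So F = 14.375 × 1.048400 / 1.124200 = 13.405755 (ZAR/CAD).

13.4058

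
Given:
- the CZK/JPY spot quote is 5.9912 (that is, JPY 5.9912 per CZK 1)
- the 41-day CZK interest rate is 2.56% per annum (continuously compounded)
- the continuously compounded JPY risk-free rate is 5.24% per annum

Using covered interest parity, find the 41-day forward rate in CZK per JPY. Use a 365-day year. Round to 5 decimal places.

0.16641

T = 41/365 years.
JPY growth factor: e^(0.0524×41/365) = 1.0059034.
Growth of 1 CZK over T: e^(0.0256×41/365) = 1.0028798.
So F = 5.9912 × 1.0059034 / 1.0028798 = 6.009263 (JPY/CZK).
Invert for CZK per JPY: 1 / 6.009263 = 0.16641.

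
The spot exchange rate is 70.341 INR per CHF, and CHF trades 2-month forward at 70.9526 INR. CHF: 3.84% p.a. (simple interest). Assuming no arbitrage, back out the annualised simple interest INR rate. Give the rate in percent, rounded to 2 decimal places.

9.09%

T = 2/12 years.
CIP gives F = S · g_INR/g_CHF, so g_INR/g_CHF = 70.9526/70.341 = 1.0086948.
The CHF side grows by 1 + 0.0384×2/12 = 1.006400.
Hence g_INR = 1.0151504.
r = (1.0151504 − 1)/(2/12) = 0.090902 → 9.09%.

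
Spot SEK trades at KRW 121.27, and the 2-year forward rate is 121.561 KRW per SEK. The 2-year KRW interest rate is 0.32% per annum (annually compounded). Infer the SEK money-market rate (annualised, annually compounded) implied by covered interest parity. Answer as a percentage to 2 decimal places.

0.20%

T = 2 years.
By CIP, F/S equals the KRW-to-SEK growth ratio: 121.561/121.27 = 1.0023996.
KRW growth factor: (1 + 0.0032)^2 = 1.0064102.
That pins the SEK growth at 1.004001.
r = 1.004001^(1/2) − 1 = 0.001999 → 0.20%.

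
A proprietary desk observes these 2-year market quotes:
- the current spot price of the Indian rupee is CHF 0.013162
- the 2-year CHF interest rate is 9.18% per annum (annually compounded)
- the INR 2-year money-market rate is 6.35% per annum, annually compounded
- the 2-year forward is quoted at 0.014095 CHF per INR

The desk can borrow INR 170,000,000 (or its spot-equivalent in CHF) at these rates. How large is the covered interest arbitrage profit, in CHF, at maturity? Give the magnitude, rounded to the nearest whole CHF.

CHF 42,914

T = 2 years.
Invest the INR and cover forward: 170,000,000 × 1.13103225 × 0.014095 = CHF 2,710,122.93.
Convert at spot and invest in CHF: 170,000,000 × 0.013162 × 1.19202724 = CHF 2,667,208.63.
The quoted forward overvalues INR, so borrow CHF, buy INR at spot, deposit the INR at 6.35%, and sell the proceeds forward at 0.014095.
The gap between the two covered legs is CHF 42,914.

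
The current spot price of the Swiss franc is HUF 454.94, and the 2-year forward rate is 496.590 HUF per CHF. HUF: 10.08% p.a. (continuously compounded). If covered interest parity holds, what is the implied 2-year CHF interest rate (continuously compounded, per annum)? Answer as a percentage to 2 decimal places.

T = 2 years.
By CIP, F/S equals the HUF-to-CHF growth ratio: 496.59/454.94 = 1.0915505.
HUF growth factor: e^(0.1008×2) = 1.2233586.
That pins the CHF growth at 1.1207531.
r = ln(1.1207531)/2 = 0.057000 → 5.70%.

5.70%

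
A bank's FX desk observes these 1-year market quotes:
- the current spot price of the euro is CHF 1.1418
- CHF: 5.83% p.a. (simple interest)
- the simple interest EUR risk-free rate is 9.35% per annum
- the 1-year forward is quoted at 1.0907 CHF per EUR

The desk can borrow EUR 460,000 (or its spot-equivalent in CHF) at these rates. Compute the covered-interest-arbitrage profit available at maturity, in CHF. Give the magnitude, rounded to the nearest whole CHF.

T = 1 year.
Keep in EUR, deliver into the forward: 460,000·1.093500·1.0907 = CHF 548,633.01.
Swap to CHF now, deposit: 460,000·1.1418·1.058300 = CHF 555,848.79.
The quoted forward undervalues EUR, so borrow EUR, convert to CHF at spot, deposit the CHF at 5.83%, and buy EUR forward at 1.0907 to cover the loan.
Arbitrage profit = |548,633.01 − 555,848.79| = CHF 7,216.

CHF 7,216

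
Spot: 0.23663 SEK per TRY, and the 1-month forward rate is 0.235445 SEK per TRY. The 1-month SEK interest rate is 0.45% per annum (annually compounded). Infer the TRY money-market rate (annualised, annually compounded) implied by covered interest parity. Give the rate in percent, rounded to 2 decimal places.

6.69%

T = 1/12 years.
F/S = 0.235445/0.23663 = 0.9949922 = (growth of SEK) / (growth of TRY).
SEK growth factor: (1 + 0.0045)^(1/12) = 1.0003742.
So the TRY growth factor = 1.0054091.
Annualise: 1.0054091^(12/1) − 1 = 0.066875 = 6.69%.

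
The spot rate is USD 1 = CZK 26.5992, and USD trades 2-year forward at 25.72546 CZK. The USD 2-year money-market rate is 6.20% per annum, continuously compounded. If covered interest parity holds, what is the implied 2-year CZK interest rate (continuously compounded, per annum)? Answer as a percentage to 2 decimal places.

4.53%

T = 2 years.
By CIP, F/S equals the CZK-to-USD growth ratio: 25.72546/26.5992 = 0.9671516.
USD growth factor: e^(0.0620×2) = 1.1320159.
That pins the CZK growth at 1.094831.
Take logs: ln 1.094831 / 2 = 0.045300, so 4.53%.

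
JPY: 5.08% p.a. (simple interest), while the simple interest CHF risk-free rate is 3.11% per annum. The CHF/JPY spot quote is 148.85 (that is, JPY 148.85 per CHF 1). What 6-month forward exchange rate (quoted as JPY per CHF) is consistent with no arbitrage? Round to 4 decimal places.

150.2937

T = 6/12 years.
Growth of 1 JPY over T: 1 + 0.0508×6/12 = 1.025400.
CHF growth factor: 1 + 0.0311×6/12 = 1.015550.
Forward (JPY per CHF) = 148.85 × 1.025400 / 1.015550 = 150.293723.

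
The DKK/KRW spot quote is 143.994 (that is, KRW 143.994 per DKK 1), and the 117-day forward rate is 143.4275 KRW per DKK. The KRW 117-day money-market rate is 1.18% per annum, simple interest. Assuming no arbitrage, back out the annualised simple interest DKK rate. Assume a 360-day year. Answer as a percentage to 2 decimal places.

T = 117/360 years.
By CIP, F/S equals the KRW-to-DKK growth ratio: 143.4275/143.994 = 0.9960658.
The KRW side grows by 1 + 0.0118×117/360 = 1.003835.
So the DKK growth factor = 1.0077999.
r = (1.0077999 − 1)/(117/360) = 0.024000 → 2.40%.

2.40%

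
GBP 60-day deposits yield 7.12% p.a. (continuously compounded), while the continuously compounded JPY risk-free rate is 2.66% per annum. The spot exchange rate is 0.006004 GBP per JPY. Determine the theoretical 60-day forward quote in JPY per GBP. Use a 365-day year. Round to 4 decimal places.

T = 60/365 years.
GBP growth factor: e^(0.0712×60/365) = 1.011772871.
JPY accumulates by e^(0.0266×60/365) = 1.004382177.
Forward (GBP per JPY) = 0.006004 × 1.011772871 / 1.004382177 = 0.00604818012.
Invert for JPY per GBP: 1 / 0.00604818012 = 165.3390.

165.3390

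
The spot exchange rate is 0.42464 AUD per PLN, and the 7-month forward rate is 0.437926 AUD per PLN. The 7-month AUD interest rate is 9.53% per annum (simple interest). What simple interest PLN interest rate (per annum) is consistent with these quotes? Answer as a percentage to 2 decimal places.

T = 7/12 years.
CIP gives F = S · g_AUD/g_PLN, so g_AUD/g_PLN = 0.437926/0.42464 = 1.0312877.
AUD growth factor: 1 + 0.0953×7/12 = 1.0555917.
Hence g_PLN = 1.0235667.
(1.0235667 − 1)/T = 0.040400, i.e. 4.04%.

4.04%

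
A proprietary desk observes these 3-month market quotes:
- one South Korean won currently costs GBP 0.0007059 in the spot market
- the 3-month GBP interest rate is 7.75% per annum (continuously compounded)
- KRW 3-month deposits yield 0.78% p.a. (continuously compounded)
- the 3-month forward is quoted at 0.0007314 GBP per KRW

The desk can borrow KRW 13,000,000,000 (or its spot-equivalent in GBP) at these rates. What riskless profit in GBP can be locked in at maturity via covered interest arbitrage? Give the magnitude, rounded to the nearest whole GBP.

GBP 170,527

T = 3/12 years.
Keep in KRW, deliver into the forward: 13,000,000,000·1.001951902·0.0007314 = GBP 9,526,759.07.
Swap to GBP now, deposit: 13,000,000,000·0.0007059·1.019563913 = GBP 9,356,232.16.
The quoted forward overvalues KRW, so borrow GBP, buy KRW at spot, deposit the KRW at 0.78%, and sell the proceeds forward at 0.0007314.
The gap between the two covered legs is GBP 170,527.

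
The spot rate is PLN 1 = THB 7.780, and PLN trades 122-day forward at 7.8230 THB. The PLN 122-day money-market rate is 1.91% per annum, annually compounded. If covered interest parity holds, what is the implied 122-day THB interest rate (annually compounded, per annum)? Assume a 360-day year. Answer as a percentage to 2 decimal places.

3.58%

T = 122/360 years.
F/S = 7.823/7.78 = 1.0055270 = (growth of THB) / (growth of PLN).
PLN growth factor: (1 + 0.0191)^(122/360) = 1.0064323.
That pins the THB growth at 1.0119949.
Annualise: 1.0119949^(360/122) − 1 = 0.035810 = 3.58%.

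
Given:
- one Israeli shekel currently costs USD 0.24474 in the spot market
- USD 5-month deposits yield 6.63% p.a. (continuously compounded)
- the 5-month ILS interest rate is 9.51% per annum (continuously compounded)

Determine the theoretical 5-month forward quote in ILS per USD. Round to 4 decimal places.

4.1353

T = 5/12 years.
USD accumulates by e^(0.0663×5/12) = 1.0280101.
Growth of 1 ILS over T: e^(0.0951×5/12) = 1.0404205.
CIP: F = S · (grow USD)/(grow ILS) = 0.24474 × 1.0280101/1.0404205 = 0.2418207 USD per ILS.
Quoted the other way: 1/0.2418207 = 4.1353 ILS per USD.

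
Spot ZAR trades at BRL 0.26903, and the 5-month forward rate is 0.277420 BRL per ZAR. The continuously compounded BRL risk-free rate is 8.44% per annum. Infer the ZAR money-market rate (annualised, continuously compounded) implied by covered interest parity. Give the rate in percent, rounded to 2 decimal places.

T = 5/12 years.
F/S = 0.27742/0.26903 = 1.0311861 = (growth of BRL) / (growth of ZAR).
The BRL side grows by e^(0.0844×5/12) = 1.0357923.
Hence g_ZAR = 1.0044669.
r = ln(1.0044669)/(5/12) = 0.010697 → 1.07%.

1.07%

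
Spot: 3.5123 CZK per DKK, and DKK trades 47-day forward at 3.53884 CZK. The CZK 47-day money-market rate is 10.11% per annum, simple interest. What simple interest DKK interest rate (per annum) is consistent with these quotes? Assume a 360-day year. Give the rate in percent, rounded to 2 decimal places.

T = 47/360 years.
CIP gives F = S · g_CZK/g_DKK, so g_CZK/g_DKK = 3.53884/3.5123 = 1.0075563.
CZK growth factor: 1 + 0.1011×47/360 = 1.0131992.
That pins the DKK growth at 1.0056006.
(1.0056006 − 1)/T = 0.042898, i.e. 4.29%.

4.29%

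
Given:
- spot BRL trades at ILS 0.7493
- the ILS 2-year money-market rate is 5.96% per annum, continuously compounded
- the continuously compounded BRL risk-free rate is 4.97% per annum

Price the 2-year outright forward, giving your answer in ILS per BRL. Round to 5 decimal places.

0.76428

T = 2 years.
Growth of 1 ILS over T: e^(0.0596×2) = 1.1265952.
BRL accumulates by e^(0.0497×2) = 1.104508.
Forward (ILS per BRL) = 0.7493 × 1.1265952 / 1.104508 = 0.7642840.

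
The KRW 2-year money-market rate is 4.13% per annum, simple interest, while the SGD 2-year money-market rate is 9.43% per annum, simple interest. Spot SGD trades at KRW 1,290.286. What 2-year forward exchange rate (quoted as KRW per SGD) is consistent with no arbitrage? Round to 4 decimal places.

1175.2176

T = 2 years.
Growth of 1 KRW over T: 1 + 0.0413×2 = 1.082600.
Growth of 1 SGD over T: 1 + 0.0943×2 = 1.188600.
CIP: F = S · (grow KRW)/(grow SGD) = 1290.286 × 1.082600/1.188600 = 1175.217587 KRW per SGD.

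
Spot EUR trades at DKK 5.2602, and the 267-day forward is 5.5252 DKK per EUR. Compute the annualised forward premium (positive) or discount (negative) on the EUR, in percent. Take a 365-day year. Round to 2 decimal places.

+6.89%

T = 267/365 years.
EUR trades forward at +5.03783% vs spot over the period.
Annualise by dividing by T: 0.0503783 / (267/365) = 0.068869 → 6.89%.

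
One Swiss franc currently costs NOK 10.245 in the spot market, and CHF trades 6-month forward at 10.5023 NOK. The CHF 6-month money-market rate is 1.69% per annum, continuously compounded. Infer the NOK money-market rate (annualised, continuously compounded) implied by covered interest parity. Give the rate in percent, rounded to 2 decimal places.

6.65%

T = 6/12 years.
CIP gives F = S · g_NOK/g_CHF, so g_NOK/g_CHF = 10.5023/10.245 = 1.0251147.
CHF growth factor: e^(0.0169×6/12) = 1.0084858.
That pins the NOK growth at 1.0338136.
Take logs: ln 1.0338136 / (6/12) = 0.066509, so 6.65%.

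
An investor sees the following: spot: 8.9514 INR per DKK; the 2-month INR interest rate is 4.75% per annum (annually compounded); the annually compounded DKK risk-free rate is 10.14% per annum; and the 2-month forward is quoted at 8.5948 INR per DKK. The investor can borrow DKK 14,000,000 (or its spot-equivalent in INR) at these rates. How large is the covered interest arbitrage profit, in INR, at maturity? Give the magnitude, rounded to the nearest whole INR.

INR 4,012,847

T = 2/12 years.
Invest the DKK and cover forward: 14,000,000 × 1.01622727124 × 8.5948 = INR 122,279,782.11.
Convert at spot and invest in INR: 14,000,000 × 8.9514 × 1.00776438317 = INR 126,292,629.39.
The quoted forward undervalues DKK, so borrow DKK, convert to INR at spot, deposit the INR at 4.75%, and buy DKK forward at 8.5948 to cover the loan.
The gap between the two covered legs is INR 4,012,847.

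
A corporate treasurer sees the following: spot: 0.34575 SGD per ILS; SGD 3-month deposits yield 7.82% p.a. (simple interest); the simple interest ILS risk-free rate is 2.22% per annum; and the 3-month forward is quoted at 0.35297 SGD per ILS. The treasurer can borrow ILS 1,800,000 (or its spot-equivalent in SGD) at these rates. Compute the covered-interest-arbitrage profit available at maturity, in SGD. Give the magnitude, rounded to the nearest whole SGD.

T = 3/12 years.
Keep in ILS, deliver into the forward: 1,800,000·1.005550·0.35297 = SGD 638,872.17.
Swap to SGD now, deposit: 1,800,000·0.34575·1.019550 = SGD 634,516.94.
The quoted forward overvalues ILS, so borrow SGD, buy ILS at spot, deposit the ILS at 2.22%, and sell the proceeds forward at 0.35297.
The gap between the two covered legs is SGD 4,355.

SGD 4,355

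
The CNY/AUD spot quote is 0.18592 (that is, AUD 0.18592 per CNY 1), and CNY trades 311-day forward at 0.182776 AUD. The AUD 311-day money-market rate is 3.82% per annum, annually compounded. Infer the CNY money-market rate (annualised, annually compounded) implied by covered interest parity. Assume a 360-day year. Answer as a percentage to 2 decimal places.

5.89%

T = 311/360 years.
F/S = 0.182776/0.18592 = 0.9830895 = (growth of AUD) / (growth of CNY).
The AUD side grows by (1 + 0.0382)^(311/360) = 1.032916.
Hence g_CNY = 1.0506836.
Annualise: 1.0506836^(360/311) − 1 = 0.058900 = 5.89%.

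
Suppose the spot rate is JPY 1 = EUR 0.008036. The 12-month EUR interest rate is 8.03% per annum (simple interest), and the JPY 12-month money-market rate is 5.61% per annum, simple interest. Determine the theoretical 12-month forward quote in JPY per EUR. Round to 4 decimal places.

T = 1 year.
Growth of 1 EUR over T: 1 + 0.0803×1 = 1.080300.
JPY growth factor: 1 + 0.0561×1 = 1.056100.
CIP: F = S · (grow EUR)/(grow JPY) = 0.008036 × 1.080300/1.056100 = 0.00822014090 EUR per JPY.
Invert for JPY per EUR: 1 / 0.00822014090 = 121.6524.

121.6524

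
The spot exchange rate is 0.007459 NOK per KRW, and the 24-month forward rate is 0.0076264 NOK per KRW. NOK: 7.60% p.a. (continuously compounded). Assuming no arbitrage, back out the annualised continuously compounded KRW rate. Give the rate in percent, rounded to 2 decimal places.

T = 2 years.
F/S = 0.0076264/0.007459 = 1.0224427 = (growth of NOK) / (growth of KRW).
NOK growth factor: e^(0.0760×2) = 1.1641602.
So the KRW growth factor = 1.1386068.
Take logs: ln 1.1386068 / 2 = 0.064903, so 6.49%.

6.49%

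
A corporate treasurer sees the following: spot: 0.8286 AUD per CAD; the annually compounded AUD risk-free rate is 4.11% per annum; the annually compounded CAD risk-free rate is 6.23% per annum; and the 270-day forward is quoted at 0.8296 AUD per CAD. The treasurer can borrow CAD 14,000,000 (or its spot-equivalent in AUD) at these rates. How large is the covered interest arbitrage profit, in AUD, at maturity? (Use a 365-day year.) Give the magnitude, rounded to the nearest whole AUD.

AUD 194,190

T = 270/365 years.
Invest the CAD and cover forward: 14,000,000 × 1.0457207442 × 0.8296 = AUD 12,145,419.01.
Convert at spot and invest in AUD: 14,000,000 × 0.8286 × 1.0302428708 = AUD 11,951,229.40.
The quoted forward overvalues CAD, so borrow AUD, buy CAD at spot, deposit the CAD at 6.23%, and sell the proceeds forward at 0.8296.
Profit = 12,145,419.01 − 11,951,229.40 = AUD 194,190.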